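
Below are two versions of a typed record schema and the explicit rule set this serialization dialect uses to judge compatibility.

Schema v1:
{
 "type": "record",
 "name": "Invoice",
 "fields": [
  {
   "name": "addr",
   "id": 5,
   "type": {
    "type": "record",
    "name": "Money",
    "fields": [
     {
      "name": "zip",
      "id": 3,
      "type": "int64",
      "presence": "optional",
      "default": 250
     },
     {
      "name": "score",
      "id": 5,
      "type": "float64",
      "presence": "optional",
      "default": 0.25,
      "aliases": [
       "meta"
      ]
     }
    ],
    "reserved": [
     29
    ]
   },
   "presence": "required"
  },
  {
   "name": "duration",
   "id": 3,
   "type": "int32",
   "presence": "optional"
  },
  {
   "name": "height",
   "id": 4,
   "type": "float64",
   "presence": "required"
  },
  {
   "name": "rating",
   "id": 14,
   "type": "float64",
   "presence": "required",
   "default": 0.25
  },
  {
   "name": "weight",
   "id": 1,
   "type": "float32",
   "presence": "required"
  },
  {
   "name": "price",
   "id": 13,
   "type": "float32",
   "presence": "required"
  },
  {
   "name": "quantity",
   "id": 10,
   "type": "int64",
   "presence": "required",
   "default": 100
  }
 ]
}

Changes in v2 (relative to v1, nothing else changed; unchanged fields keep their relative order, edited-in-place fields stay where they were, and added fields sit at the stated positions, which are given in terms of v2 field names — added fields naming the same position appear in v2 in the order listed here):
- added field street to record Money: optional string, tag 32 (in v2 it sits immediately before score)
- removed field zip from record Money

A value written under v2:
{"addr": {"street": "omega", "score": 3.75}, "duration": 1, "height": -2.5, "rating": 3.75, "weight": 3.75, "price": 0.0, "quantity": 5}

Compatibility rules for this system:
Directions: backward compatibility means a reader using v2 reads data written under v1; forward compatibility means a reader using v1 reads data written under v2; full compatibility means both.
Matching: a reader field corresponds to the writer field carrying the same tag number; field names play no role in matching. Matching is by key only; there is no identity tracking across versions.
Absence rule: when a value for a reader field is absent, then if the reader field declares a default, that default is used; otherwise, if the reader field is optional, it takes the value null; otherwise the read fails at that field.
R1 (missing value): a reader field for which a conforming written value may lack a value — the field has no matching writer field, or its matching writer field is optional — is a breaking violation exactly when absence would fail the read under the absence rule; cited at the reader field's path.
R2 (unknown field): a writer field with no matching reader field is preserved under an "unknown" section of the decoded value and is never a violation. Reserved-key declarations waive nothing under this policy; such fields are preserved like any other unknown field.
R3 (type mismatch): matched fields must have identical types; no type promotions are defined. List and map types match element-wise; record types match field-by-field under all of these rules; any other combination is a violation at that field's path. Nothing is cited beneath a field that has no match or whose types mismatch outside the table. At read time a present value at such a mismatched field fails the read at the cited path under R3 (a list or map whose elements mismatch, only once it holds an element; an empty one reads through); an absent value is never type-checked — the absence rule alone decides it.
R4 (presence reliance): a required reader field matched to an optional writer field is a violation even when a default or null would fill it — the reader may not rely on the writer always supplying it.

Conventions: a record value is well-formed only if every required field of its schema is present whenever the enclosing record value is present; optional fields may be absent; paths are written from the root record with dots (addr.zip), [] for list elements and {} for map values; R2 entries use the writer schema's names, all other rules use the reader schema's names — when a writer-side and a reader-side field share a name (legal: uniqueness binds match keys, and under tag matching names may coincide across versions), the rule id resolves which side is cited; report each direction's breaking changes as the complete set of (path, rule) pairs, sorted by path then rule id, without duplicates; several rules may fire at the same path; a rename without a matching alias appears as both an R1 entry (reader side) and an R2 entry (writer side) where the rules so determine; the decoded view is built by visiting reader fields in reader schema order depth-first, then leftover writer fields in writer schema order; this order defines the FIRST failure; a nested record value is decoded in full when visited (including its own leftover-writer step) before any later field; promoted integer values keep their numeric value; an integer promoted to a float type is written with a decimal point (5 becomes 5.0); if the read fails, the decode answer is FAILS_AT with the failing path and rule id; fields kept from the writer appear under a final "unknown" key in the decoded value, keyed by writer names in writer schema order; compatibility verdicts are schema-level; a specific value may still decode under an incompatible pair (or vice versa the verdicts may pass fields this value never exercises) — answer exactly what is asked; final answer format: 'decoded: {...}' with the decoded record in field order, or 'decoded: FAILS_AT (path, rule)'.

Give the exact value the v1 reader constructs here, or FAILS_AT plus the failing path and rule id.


decoded: {"addr": {"zip": 250, "score": 3.75, "unknown": {"street": "omega"}}, "duration": 1, "height": -2.5, "rating": 3.75, "weight": 3.75, "price": 0.0, "quantity": 5}

each type pair in Invoice: writer, then reader
decoding the Invoice value with the v1 reader:
  addr.zip := 250 (missing; default applied)
  addr.score := 3.75
  writer addr.street: kept under "unknown"
  duration := 1
  height := -2.5
  rating := 3.75
  weight := 3.75
  price := 0.0
  quantity := 5
  => decoded: {"addr": {"zip": 250, "score": 3.75, "unknown": {"street": "omega"}}, "duration": 1, "height": -2.5, "rating": 3.75, "weight": 3.75, "price": 0.0, "quantity": 5}
diffs on Invoice not affecting the asked answer:
  removed field zip from record Money -> fires no rule on Invoice under this dialect and leaves the result unchanged


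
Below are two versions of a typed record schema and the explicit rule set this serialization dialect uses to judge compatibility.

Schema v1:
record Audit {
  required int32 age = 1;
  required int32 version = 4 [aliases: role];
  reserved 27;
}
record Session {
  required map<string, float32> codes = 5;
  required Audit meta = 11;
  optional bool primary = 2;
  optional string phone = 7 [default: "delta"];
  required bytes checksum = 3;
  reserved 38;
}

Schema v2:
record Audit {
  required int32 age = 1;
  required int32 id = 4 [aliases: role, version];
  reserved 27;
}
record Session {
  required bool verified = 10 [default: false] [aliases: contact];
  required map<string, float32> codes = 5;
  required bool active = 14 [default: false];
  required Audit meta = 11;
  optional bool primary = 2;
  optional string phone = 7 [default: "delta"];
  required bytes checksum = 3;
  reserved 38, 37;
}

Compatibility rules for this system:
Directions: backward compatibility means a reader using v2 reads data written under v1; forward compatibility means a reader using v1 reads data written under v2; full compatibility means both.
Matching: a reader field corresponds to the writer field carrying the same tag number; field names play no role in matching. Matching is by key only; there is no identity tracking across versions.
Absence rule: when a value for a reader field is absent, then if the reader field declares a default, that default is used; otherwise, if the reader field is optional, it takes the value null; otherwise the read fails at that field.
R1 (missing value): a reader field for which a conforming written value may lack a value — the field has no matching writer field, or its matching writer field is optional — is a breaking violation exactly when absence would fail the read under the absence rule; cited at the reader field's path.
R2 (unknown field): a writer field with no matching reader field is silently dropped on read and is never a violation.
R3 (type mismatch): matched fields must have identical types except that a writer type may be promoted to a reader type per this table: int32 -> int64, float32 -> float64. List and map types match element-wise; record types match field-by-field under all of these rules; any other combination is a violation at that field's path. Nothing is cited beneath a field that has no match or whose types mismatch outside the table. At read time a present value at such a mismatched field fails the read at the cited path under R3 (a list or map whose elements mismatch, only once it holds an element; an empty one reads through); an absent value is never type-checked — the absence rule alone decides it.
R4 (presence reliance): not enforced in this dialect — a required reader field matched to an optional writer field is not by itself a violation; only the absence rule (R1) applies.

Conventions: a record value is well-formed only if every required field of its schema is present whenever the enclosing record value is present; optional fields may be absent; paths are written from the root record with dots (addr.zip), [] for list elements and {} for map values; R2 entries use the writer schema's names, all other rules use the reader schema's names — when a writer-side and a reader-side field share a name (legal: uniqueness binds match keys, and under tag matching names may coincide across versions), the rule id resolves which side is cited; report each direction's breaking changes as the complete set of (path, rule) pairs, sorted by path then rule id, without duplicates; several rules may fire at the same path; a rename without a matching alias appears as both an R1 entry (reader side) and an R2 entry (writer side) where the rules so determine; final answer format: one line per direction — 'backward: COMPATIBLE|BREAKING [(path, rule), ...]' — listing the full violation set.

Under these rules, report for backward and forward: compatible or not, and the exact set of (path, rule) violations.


each type pair in Session: writer, then reader
backward pass over Session, reader schema v2, writer schema v1:
  verified: no writer match
  codes: map<string, float32> -> map<string, float32>, writer required; from codes
  active: no writer match
  meta: Audit -> Audit, writer required; from meta
  primary: bool -> bool, writer optional; from primary
  phone: string -> string, writer optional; from phone
  checksum: bytes -> bytes, writer required; from checksum
  meta.age: int32 -> int32, writer required; from meta.age
  meta.id: int32 -> int32, writer required; from meta.version
  => no violations; backward on Session: COMPATIBLE
forward pass over Session, reader schema v1, writer schema v2:
  codes: map<string, float32> -> map<string, float32>, writer required; from codes
  meta: Audit -> Audit, writer required; from meta
  primary: bool -> bool, writer optional; from primary
  phone: string -> string, writer optional; from phone
  checksum: bytes -> bytes, writer required; from checksum
  leftover writer field: verified
  leftover writer field: active
  meta.age: int32 -> int32, writer required; from meta.age
  meta.version: int32 -> int32, writer required; from meta.id
  => no violations; forward on Session: COMPATIBLE

backward: COMPATIBLE []; forward: COMPATIBLE []


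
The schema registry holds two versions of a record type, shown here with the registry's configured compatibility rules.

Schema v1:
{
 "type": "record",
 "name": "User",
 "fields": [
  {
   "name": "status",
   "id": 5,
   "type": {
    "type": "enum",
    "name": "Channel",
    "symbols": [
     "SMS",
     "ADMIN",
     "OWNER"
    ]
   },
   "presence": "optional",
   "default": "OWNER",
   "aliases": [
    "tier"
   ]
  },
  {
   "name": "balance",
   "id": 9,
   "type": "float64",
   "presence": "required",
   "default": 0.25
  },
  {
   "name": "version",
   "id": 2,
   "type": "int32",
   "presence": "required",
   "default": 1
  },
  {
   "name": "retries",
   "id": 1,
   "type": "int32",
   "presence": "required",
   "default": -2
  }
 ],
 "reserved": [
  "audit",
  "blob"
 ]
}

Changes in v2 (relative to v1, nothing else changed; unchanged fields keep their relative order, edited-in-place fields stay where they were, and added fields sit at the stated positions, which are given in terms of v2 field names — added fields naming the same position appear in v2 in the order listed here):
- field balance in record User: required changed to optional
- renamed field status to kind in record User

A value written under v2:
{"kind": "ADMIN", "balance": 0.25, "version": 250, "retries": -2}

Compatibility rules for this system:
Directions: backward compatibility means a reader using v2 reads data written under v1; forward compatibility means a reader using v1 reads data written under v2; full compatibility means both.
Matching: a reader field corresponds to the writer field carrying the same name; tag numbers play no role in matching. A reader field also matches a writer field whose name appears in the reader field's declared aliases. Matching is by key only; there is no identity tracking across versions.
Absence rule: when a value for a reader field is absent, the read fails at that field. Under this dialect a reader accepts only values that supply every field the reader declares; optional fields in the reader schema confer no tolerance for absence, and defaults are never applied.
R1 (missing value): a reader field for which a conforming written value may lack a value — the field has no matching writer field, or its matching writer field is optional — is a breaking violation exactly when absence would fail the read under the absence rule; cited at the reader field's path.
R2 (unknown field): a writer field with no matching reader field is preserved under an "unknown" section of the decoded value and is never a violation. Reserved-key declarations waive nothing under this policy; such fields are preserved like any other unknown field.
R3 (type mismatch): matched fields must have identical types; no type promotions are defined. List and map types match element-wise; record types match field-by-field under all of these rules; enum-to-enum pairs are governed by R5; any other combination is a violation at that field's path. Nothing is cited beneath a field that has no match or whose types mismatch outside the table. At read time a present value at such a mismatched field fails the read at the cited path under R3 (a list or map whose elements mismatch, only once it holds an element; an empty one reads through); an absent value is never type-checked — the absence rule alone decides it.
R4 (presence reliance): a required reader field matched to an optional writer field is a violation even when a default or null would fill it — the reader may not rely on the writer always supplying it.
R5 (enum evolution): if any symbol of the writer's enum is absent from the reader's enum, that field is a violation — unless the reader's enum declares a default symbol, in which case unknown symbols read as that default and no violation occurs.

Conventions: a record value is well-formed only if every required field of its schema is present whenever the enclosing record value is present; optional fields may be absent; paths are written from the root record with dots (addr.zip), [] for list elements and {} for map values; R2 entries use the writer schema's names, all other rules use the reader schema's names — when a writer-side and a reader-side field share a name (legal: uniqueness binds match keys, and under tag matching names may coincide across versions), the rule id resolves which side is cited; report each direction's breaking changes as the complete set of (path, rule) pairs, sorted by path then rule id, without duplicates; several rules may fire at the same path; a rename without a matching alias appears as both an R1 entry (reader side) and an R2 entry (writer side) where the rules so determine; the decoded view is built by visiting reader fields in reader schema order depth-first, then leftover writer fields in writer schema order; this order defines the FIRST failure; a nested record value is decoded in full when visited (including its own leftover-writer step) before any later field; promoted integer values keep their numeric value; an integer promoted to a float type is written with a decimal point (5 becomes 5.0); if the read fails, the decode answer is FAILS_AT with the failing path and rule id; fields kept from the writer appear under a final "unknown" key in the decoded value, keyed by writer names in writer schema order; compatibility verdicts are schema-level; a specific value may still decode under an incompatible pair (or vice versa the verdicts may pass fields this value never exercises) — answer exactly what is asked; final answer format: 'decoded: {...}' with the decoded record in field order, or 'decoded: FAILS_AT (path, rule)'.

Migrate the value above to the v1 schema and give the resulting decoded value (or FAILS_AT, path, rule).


decoded: FAILS_AT (status, R1)

in User below, arrows point writer -> reader
migrating the User value to v1:
  read fails at status under R1 (no fill)
  => FAILS_AT (status, R1)
ruling out the remaining User differences:
  field balance in record User: required changed to optional -> matters for User compatibility verdicts, not for this value's decode


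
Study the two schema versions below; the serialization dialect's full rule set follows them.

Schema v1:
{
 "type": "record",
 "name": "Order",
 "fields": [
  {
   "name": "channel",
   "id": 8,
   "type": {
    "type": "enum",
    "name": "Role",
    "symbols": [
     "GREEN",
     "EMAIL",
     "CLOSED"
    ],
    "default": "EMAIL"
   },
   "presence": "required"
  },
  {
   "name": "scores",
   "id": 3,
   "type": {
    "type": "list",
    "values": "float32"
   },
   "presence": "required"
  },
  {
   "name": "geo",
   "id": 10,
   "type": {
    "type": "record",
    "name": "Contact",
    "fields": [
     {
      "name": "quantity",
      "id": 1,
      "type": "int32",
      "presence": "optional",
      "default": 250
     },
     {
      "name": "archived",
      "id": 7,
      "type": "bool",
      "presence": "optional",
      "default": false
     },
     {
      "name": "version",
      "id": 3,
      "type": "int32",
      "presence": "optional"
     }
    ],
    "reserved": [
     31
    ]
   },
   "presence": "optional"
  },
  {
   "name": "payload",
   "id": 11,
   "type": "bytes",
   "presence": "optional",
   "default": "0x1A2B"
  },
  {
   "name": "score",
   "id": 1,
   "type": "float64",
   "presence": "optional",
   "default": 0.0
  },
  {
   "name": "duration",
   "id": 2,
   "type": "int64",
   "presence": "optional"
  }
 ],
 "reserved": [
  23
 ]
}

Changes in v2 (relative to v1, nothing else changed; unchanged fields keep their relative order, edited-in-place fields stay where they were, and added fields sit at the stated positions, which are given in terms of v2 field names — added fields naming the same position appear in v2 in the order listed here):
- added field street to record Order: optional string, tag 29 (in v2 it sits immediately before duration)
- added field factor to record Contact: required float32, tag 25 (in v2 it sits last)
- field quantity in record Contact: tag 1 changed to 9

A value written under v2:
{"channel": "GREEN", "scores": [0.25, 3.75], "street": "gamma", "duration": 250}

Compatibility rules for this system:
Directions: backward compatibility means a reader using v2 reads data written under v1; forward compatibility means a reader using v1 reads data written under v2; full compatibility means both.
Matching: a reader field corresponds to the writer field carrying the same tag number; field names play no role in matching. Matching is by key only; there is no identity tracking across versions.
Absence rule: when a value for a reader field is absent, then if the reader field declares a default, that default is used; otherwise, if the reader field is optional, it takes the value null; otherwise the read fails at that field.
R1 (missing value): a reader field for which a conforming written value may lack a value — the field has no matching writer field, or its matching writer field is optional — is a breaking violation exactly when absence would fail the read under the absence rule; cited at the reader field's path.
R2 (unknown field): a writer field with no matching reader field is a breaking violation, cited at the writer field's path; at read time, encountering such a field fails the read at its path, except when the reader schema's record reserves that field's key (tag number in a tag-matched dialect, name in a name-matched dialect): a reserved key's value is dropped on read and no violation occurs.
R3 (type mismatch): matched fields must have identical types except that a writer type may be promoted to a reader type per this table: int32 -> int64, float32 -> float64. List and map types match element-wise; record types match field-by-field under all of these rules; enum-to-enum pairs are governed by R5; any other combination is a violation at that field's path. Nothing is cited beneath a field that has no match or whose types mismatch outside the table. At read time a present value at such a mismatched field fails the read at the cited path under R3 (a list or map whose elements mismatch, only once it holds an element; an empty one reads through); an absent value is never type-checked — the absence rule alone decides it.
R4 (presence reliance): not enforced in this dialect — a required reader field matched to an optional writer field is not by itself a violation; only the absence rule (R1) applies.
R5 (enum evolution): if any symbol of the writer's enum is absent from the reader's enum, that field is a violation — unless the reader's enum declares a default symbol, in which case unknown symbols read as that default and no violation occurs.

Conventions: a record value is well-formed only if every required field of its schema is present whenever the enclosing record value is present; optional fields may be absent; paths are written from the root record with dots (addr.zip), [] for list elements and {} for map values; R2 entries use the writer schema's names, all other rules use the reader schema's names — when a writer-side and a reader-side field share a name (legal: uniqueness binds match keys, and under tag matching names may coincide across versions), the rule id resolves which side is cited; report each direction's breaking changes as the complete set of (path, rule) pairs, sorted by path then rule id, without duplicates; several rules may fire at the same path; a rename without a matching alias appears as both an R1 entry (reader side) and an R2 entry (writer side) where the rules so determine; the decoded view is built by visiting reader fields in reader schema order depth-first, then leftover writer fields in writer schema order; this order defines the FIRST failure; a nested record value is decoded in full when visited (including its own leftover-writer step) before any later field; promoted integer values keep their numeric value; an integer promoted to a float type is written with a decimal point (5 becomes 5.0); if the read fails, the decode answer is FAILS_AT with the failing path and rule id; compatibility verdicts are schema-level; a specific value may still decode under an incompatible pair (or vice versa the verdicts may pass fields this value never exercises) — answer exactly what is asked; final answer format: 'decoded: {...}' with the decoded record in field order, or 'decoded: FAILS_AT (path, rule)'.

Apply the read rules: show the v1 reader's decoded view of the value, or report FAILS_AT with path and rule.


arrows below run writer -> reader for Order
decode (reader v1):
  channel := "GREEN"
  scores := [0.25, 3.75]
  geo := null (not supplied -> null)
  payload := 0x1A2B (no value, default fills)
  score := 0.0 (no value, default fills)
  duration := 250
  read fails at street under R2 (unknown field)
  => FAILS_AT (street, R2)
the other Order changes do not affect what is asked:
  added field factor to record Contact: required float32, tag 25 (in v2 it sits last) -> shifts the Order verdicts, not this decode
  field quantity in record Contact: tag 1 changed to 9 -> shifts the Order verdicts, not this decode

decoded: FAILS_AT (street, R2)


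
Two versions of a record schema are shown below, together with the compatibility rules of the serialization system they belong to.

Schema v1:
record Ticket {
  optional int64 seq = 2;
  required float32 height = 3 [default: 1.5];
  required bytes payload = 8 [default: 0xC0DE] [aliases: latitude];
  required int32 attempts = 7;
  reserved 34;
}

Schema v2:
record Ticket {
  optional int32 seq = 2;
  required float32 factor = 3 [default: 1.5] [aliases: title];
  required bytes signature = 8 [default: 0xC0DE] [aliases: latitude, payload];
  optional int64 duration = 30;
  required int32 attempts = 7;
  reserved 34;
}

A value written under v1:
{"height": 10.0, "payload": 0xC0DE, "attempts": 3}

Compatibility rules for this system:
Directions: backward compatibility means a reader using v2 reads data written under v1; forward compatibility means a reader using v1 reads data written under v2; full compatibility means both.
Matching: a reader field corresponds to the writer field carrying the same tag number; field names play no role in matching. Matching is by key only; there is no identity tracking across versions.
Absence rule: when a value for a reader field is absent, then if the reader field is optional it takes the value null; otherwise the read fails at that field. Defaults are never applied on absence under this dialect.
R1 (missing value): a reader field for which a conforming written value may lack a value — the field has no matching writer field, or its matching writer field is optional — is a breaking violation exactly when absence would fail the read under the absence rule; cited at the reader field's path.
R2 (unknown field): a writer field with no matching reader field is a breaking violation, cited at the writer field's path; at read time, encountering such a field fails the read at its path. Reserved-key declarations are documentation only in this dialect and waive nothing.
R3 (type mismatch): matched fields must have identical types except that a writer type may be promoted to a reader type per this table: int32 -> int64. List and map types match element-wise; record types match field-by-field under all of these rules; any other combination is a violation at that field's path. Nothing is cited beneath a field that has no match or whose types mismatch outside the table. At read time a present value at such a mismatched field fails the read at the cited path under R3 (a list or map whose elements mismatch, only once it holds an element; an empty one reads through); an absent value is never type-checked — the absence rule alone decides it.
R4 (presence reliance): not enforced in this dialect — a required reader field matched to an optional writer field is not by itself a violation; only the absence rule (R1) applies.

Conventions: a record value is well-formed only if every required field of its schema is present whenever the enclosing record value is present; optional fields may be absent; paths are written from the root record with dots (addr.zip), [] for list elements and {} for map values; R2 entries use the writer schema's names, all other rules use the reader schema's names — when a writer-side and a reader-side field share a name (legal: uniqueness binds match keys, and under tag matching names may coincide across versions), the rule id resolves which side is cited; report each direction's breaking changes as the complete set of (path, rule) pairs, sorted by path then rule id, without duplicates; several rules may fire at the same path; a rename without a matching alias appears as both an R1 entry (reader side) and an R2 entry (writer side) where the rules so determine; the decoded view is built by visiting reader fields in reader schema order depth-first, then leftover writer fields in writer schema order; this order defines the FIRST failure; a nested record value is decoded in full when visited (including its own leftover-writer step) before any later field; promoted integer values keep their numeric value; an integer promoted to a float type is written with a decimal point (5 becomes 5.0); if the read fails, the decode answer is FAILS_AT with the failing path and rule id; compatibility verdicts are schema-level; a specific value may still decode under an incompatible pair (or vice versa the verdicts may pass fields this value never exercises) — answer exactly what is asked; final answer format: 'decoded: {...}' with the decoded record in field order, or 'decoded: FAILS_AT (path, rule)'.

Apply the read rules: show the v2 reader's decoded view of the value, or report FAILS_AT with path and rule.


decoded: {"seq": null, "factor": 10.0, "signature": 0xC0DE, "duration": null, "attempts": 3}

the writer's type comes first in each Ticket pair
decoding the Ticket value with the v2 reader:
  seq := null (not supplied -> null)
  factor := 10.0 (from writer height)
  signature := 0xC0DE (from writer payload)
  duration := null (not supplied -> null)
  attempts := 3
  => decoded: {"seq": null, "factor": 10.0, "signature": 0xC0DE, "duration": null, "attempts": 3}
checking off the Ticket differences that do not matter here:
  field seq in record Ticket: type int64 changed to int32 -> matters for Ticket compatibility verdicts, not for this value's decode


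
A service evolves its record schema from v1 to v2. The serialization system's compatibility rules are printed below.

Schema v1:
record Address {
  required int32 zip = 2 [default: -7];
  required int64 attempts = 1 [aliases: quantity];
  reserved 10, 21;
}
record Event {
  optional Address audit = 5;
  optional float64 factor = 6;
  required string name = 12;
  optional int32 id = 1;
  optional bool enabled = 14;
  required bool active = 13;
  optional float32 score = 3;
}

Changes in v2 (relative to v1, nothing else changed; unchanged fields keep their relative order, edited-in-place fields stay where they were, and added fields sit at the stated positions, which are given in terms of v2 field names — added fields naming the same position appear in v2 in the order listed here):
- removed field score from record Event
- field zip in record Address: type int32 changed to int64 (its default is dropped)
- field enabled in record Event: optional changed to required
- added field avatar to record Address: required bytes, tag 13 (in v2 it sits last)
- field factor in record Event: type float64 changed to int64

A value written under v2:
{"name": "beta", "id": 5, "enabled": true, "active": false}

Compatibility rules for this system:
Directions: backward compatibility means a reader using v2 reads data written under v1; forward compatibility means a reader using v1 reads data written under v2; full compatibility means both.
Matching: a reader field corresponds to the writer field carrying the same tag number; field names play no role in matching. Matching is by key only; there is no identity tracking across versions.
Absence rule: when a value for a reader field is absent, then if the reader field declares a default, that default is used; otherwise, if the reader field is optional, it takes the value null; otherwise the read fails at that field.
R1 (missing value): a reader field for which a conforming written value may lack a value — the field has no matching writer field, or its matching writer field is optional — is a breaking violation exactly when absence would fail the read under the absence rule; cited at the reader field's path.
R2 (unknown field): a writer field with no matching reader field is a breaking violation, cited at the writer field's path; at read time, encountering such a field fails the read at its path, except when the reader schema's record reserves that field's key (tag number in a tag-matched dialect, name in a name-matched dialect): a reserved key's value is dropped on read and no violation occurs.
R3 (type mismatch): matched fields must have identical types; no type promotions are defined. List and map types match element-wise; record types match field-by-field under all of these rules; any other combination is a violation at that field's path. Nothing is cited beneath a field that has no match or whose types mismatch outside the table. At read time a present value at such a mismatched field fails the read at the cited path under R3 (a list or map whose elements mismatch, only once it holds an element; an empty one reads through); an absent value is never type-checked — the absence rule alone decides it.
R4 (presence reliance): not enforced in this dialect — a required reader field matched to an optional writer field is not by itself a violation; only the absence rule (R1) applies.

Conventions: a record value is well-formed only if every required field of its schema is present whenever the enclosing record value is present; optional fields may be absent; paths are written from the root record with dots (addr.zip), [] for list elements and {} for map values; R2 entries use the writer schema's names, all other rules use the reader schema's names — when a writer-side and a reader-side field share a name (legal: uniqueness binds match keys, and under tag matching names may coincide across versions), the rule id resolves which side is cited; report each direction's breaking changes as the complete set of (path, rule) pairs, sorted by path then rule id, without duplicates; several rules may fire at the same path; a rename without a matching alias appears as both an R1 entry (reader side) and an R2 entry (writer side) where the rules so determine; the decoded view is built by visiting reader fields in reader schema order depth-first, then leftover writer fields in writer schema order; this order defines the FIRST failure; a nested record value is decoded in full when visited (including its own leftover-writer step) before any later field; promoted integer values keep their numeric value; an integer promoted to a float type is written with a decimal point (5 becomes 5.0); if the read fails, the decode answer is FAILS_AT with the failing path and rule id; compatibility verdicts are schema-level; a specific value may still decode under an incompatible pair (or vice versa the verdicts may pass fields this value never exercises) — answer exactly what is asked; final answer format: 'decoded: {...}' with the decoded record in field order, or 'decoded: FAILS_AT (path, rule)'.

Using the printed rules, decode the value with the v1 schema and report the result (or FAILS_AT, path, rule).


decoded: {"audit": null, "factor": null, "name": "beta", "id": 5, "enabled": true, "active": false, "score": null}

each type pair in Event: writer, then reader
decode walk for Event under reader schema v1:
  audit := null (absent, optional -> null)
  factor := null (absent, optional -> null)
  name := "beta"
  id := 5
  enabled := true
  active := false
  score := null (absent, optional -> null)
  => decoded: {"audit": null, "factor": null, "name": "beta", "id": 5, "enabled": true, "active": false, "score": null}
the rest of the Event diff is inert for this question:
  removed field score from record Event -> schema-level compatibility only; this Event value's decode is unchanged
  field zip in record Address: type int32 changed to int64 (its default is dropped) -> schema-level compatibility only; this Event value's decode is unchanged
  field enabled in record Event: optional changed to required -> schema-level compatibility only; this Event value's decode is unchanged
  added field avatar to record Address: required bytes, tag 13 (in v2 it sits last) -> schema-level compatibility only; this Event value's decode is unchanged
  field factor in record Event: type float64 changed to int64 -> schema-level compatibility only; this Event value's decode is unchanged


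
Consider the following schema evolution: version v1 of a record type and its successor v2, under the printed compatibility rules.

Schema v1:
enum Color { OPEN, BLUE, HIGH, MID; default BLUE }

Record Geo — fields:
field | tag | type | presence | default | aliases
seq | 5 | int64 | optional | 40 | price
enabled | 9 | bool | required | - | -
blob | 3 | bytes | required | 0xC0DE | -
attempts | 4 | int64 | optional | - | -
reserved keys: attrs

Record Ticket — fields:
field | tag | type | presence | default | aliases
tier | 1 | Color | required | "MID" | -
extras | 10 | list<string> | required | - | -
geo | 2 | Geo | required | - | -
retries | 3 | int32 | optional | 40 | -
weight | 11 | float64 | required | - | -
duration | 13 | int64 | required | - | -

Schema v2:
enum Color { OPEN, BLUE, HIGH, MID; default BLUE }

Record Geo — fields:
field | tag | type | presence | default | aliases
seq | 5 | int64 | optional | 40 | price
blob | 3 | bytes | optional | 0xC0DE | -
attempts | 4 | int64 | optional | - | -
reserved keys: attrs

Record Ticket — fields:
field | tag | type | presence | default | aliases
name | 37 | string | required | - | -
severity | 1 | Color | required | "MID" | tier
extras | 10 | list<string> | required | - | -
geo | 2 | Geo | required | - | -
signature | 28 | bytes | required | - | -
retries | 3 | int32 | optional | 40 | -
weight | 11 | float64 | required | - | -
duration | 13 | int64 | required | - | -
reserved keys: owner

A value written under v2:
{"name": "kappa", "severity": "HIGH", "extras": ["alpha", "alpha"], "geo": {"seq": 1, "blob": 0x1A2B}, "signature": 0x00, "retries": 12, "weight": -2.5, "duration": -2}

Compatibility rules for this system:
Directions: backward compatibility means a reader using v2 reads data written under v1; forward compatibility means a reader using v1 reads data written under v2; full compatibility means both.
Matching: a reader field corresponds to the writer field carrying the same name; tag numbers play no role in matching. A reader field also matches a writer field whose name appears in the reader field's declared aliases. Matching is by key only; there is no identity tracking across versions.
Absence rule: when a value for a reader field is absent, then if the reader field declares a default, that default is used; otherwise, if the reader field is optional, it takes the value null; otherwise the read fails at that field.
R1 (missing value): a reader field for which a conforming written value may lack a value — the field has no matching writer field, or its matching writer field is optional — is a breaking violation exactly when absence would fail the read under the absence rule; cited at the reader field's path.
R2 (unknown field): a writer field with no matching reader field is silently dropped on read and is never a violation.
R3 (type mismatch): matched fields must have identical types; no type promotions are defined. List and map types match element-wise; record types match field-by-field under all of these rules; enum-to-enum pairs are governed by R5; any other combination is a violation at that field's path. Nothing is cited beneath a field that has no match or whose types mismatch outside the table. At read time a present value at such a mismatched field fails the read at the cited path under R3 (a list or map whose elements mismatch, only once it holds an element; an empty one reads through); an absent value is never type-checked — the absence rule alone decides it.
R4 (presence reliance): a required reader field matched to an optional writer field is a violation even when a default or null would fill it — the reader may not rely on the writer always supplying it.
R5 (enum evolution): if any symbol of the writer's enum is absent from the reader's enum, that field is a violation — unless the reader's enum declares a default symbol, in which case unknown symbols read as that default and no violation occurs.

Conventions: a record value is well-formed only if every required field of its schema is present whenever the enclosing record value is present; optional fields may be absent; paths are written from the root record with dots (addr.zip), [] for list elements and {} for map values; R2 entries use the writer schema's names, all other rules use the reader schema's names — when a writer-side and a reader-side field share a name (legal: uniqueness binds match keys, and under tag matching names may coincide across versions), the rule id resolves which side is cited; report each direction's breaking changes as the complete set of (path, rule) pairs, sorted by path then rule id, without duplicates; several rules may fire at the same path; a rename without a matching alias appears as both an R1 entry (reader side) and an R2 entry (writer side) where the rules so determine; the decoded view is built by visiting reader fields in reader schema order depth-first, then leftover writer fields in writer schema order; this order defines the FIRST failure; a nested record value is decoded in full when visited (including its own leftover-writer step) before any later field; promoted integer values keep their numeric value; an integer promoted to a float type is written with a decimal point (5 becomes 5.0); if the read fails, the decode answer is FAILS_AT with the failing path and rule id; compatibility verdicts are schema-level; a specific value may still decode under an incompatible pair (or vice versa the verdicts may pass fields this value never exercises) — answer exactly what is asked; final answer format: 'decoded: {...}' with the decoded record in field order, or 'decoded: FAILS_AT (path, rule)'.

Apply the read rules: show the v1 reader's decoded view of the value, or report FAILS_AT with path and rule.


arrows below run writer -> reader for Ticket
decode walk for Ticket under reader schema v1:
  tier := "MID" (no value, default fills)
  extras := ["alpha", "alpha"]
  geo.seq := 1
  read fails at geo.enabled under R1 (no fill)
  => FAILS_AT (geo.enabled, R1)
the other Ticket changes do not affect what is asked:
  field blob in record Geo: required changed to optional -> matters for Ticket compatibility verdicts, not for this value's decode
  added field signature to record Ticket: required bytes, tag 28 (in v2 it sits immediately before retries) -> matters for Ticket compatibility verdicts, not for this value's decode
  renamed field tier to severity in record Ticket (alias tier declared on the renamed field) -> triggers nothing under the printed rules; the Ticket answer is the same either way
  added field name to record Ticket: required string, tag 37 (in v2 it sits immediately before severity) -> matters for Ticket compatibility verdicts, not for this value's decode

decoded: FAILS_AT (geo.enabled, R1)
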